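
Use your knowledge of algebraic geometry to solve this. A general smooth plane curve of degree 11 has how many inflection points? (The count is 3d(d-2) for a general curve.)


For a general smooth plane curve C of degree d, the inflection points are
the intersection of C with its Hessian curve, which has degree 3(d-2).
By Bezout, the total intersection number is d * 3(d-2) = 11 * 27 = 297.
For a general curve every flex is ordinary, so each contributes
multiplicity 1 to C·Hess(C), and the number of distinct inflection
points is 3d(d-2).
Inflection points = 3*11*(11-2) = 3*11*9 = 297

297


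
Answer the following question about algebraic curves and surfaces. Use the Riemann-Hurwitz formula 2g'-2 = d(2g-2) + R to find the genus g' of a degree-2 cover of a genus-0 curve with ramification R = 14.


Riemann-Hurwitz formula: 2g' - 2 = d(2g - 2) + R
Given: d = 2, g = 0, R = 14
2g' - 2 = 2*(2*0 - 2) + 14
2g' - 2 = 2*(-2) + 14
2g' - 2 = -4 + 14 = 10
2g' = 12
g' = 6

6


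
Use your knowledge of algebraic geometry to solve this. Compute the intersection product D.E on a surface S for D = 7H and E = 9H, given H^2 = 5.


Using bilinearity of the intersection pairing on a surface S:
(aH).(bH) = ab * (H.H)
We have H^2 = 5.
D.E = (7H).(9H) = 7*9*5
= 63*5
= 315

315


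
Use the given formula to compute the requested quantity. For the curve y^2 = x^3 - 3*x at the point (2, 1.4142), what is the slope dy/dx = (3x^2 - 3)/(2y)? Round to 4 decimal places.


Using implicit differentiation of y^2 = x^3 - 3*x:
2y * dy/dx = 3x^2 - 3
dy/dx = (3x^2 - 3)/(2y)
Numerator: 3*2^2 - 3 = 9
Denominator: 2*1.4142 = 2.8284
dy/dx = 9/2.8284 = 3.1820

3.1820


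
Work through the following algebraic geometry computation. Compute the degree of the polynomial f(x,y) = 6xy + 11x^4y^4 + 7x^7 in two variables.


Examine each term for its total degree (sum of exponents).
  Term '6xy' has total degree 1+1 = 2.
  Term '11x^4y^4' has total degree 4+4 = 8.
  Term '7x^7' has total degree 7+0 = 7.
The maximum total degree among all terms is 8.

8


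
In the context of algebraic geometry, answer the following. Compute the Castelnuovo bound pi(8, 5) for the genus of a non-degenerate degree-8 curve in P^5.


Castelnuovo's bound: write d - 1 = m(r-1) + epsilon with 0 <= epsilon < r-1.
d - 1 = 8 - 1 = 7
r - 1 = 5 - 1 = 4
7 = 1*4 + 3, so m = 1, epsilon = 3
pi(d, r) = m(m-1)(r-1)/2 + m*epsilon
= 1*0*4/2 + 1*3
= 0/2 + 3
= 0 + 3 = 3

3


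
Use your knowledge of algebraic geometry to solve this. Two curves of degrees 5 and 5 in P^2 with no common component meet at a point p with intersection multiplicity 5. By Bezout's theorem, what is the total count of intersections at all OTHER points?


By Bezout's theorem, the total intersection number is d1 * d2.
Total = 5 * 5 = 25
Intersection multiplicity at p = 5
Remaining intersections = 25 - 5 = 20

20


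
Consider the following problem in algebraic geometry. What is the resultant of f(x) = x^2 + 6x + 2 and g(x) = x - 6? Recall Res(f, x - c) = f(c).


For Res(f, x - c), we evaluate f at x = c.
f(6) = 6^2 + 6*6 + 2
= 36 + 36 + 2
= 72 + 2 = 74
Res(f, g) = 74

74


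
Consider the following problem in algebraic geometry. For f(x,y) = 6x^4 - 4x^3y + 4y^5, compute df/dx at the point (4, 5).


df/dx = 4*6*x^3 + 3*(-4)*x^2*y
At (4,5): 4*6*4^3 + 3*(-4)*4^2*5
= 1536 - 960
= 576

576


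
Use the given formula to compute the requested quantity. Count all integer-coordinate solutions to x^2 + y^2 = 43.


Systematically check integer values of x where x^2 <= 43.
For each valid x, check if 43 - x^2 is a perfect square.
Total integer solutions found: 0

0


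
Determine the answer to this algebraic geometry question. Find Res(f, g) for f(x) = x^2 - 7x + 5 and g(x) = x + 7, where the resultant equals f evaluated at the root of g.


For Res(f, x - c), we evaluate f at x = c.
f(-7) = (-7)^2 - 7*(-7) + 5
= 49 + 49 + 5
= 98 + 5 = 103
Res(f, g) = 103

103


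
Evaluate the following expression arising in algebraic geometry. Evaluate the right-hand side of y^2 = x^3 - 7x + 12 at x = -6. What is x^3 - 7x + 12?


Compute x^3 - 7x + 12 at x = -6:
x^3 = (-6)^3 = -216
(-7)*x = (-7)*(-6) = 42
Sum: -216 + 42 + 12 = -162

-162


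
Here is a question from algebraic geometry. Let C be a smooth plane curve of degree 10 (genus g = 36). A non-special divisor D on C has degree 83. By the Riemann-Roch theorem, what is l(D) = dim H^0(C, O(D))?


First, compute the genus of a smooth plane curve of degree 10:
g = (d-1)(d-2)/2 = (10-1)(10-2)/2 = 36
For a non-special divisor D (i.e., h^1(D) = 0), Riemann-Roch gives:
l(D) = deg(D) - g + 1
Since deg(D) = 83 >= 2g - 1 = 71, D is non-special.
l(D) = 83 - 36 + 1 = 48

48


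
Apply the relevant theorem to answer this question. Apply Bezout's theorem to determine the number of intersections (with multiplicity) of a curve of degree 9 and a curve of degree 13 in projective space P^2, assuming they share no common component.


Bezout's theorem states the intersection count equals the product of degrees.
Intersection count = 9 * 13 = 117

117


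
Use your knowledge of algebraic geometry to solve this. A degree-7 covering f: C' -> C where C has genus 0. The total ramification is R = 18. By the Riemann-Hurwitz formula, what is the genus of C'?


Riemann-Hurwitz formula: 2g' - 2 = d(2g - 2) + R
Given: d = 7, g = 0, R = 18
2g' - 2 = 7*(2*0 - 2) + 18
2g' - 2 = 7*(-2) + 18
2g' - 2 = -14 + 18 = 4
2g' = 6
g' = 3

3


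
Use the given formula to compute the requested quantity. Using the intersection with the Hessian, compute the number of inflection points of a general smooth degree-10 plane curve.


For a general smooth plane curve C of degree d, the inflection points are
the intersection of C with its Hessian curve, which has degree 3(d-2).
By Bezout, the total intersection number is d * 3(d-2) = 10 * 24 = 240.
For a general curve every flex is ordinary, so each contributes
multiplicity 1 to C·Hess(C), and the number of distinct inflection
points is 3d(d-2).
Inflection points = 3*10*(10-2) = 3*10*8 = 240

240


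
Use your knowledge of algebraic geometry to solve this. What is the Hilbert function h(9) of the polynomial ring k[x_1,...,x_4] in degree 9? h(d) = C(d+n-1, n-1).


The Hilbert function for the polynomial ring in 4 variables is:
h(d) = C(d+n-1, n-1)
h(9) = C(9+4-1, 4-1) = C(12, 3)
= 12! / (3! * 9!)
= 220

220


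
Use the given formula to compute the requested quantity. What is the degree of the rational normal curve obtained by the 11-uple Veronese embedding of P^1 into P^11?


The rational normal curve in P^11 is the image of P^1 under the 11-uple Veronese.
A general hyperplane in P^11 pulls back to a degree-11 form on P^1, which has 11 zeros,
so the curve meets a general hyperplane in 11 points. Degree = 11.

11


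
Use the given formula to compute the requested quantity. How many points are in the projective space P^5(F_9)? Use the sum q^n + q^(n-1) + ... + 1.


P^5(F_9) has (q^(n+1) - 1)/(q - 1) points.
= 9^5 + 9^4 + 9^3 + 9^2 + 9^1 + 9^0
= 59049 + 6561 + 729 + 81 + 9 + 1
= 66430

66430


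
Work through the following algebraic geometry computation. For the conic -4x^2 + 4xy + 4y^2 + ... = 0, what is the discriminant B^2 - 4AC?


The discriminant of a conic Ax^2 + Bxy + Cy^2 + ... = 0 is B^2 - 4AC.
B^2 = 4^2 = 16
4AC = 4*(-4)*4 = -64
Discriminant = 16 + 64 = 80

80


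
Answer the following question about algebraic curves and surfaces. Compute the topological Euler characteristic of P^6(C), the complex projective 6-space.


The complex projective space P^6 has one cell in each even real dimension 0, 2, ..., 12.
The cohomology groups are H^{2k}(P^6) = Z for k = 0,...,6, and 0 otherwise.
Euler characteristic = sum of Betti numbers = 1 per even-dimensional cohomology group.
chi(P^6) = 6 + 1 = 7

7


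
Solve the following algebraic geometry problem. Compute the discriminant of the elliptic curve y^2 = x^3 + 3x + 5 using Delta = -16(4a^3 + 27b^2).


Compute each component:
4a^3 = 4*3^3 = 4*27 = 108
27b^2 = 27*5^2 = 27*25 = 675
4a^3 + 27b^2 = 108 + 675 = 783
Delta = -16*783 = -12528

-12528


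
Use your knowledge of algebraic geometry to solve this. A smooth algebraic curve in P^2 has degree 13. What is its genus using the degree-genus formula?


Using the genus formula for smooth plane curves:
g = (d-1)(d-2)/2
g = (13-1)(13-2)/2
g = 12*11/2
g = 132/2 = 66

66


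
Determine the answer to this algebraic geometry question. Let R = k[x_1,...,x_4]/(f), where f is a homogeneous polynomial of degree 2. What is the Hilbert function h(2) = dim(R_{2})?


For R = k[x_1,...,x_n]/(f) with f homogeneous of degree e:
The Hilbert series is (1 - t^e)/(1 - t)^n.
So h(d) = C(d+n-1, n-1) - C(d-e+n-1, n-1) for d >= e.
With n=4, e=2, d=2:
C(2+4-1, 4-1) = C(5, 3) = 10
C(2-2+4-1, 4-1) = C(3, 3) = 1
h(2) = 10 - 1 = 9

9


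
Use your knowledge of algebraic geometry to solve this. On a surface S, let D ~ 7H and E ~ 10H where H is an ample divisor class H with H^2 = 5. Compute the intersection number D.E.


Using bilinearity of the intersection pairing on a surface S:
(aH).(bH) = ab * (H.H)
We have H^2 = 5.
D.E = (7H).(10H) = 7*10*5
= 70*5
= 350

350


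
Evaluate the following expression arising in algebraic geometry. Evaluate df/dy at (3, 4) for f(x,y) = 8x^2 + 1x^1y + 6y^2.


df/dy = 1*x^1 + 2*6*y^1
At (3,4): 1*3^1 + 2*6*4^1
= 3 + 48
= 51

51


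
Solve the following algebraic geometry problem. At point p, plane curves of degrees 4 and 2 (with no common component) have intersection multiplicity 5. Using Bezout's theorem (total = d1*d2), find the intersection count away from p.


By Bezout's theorem, the total intersection number is d1 * d2.
Total = 4 * 2 = 8
Intersection multiplicity at p = 5
Remaining intersections = 8 - 5 = 3

3


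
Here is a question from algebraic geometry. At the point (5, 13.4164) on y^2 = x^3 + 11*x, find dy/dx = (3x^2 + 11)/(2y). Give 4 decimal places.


Using implicit differentiation of y^2 = x^3 + 11*x:
2y * dy/dx = 3x^2 + 11
dy/dx = (3x^2 + 11)/(2y)
Numerator: 3*5^2 + 11 = 86
Denominator: 2*13.4164 = 26.8328
dy/dx = 86/26.8328 = 3.2050

3.2050


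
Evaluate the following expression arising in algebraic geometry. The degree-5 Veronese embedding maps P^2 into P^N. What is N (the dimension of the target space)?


The Veronese embedding v_d: P^n -> P^N maps each point to all
degree-d monomials in n+1 homogeneous coordinates.
N = C(n+d, d) - 1
N = C(2+5, 5) - 1
N = C(7, 5) - 1
C(7, 5) = 21
N = 21 - 1 = 20

20


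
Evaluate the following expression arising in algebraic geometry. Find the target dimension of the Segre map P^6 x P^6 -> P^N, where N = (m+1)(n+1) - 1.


The Segre embedding maps P^m x P^n into P^N via
all products of coordinates from each factor.
N = (m+1)(n+1) - 1
N = (6+1)(6+1) - 1
N = 7*7 - 1
N = 49 - 1 = 48

48


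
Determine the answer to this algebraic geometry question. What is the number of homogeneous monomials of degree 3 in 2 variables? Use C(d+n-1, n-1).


The number of degree-3 monomials in 2 variables is C(d+n-1, n-1).
= C(3+2-1, 2-1) = C(4, 1)
= 4

4


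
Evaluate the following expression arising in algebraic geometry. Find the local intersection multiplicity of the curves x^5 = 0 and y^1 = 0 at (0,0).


The intersection multiplicity of V(x^a) and V(y^b) at the origin is:
I(O; V(x^5), V(y^1)) = dim_k(k[x,y]/(x^5, y^1))
A basis for k[x,y]/(x^5, y^1) is the set of monomials x^i * y^j
where 0 <= i < 5 and 0 <= j < 1.
The number of such monomials is 5 * 1 = 5

5


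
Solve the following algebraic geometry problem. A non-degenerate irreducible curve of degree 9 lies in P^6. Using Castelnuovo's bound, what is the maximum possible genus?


Castelnuovo's bound: write d - 1 = m(r-1) + epsilon with 0 <= epsilon < r-1.
d - 1 = 9 - 1 = 8
r - 1 = 6 - 1 = 5
8 = 1*5 + 3, so m = 1, epsilon = 3
pi(d, r) = m(m-1)(r-1)/2 + m*epsilon
= 1*0*5/2 + 1*3
= 0/2 + 3
= 0 + 3 = 3

3


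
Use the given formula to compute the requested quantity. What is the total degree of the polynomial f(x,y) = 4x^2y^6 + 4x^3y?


Examine each term for its total degree (sum of exponents).
  Term '4x^2y^6' has total degree 2+6 = 8.
  Term '4x^3y' has total degree 3+1 = 4.
The maximum total degree among all terms is 8.

8


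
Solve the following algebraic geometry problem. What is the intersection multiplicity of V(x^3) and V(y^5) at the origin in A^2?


The intersection multiplicity of V(x^a) and V(y^b) at the origin is:
I(O; V(x^3), V(y^5)) = dim_k(k[x,y]/(x^3, y^5))
A basis for k[x,y]/(x^3, y^5) is the set of monomials x^i * y^j
where 0 <= i < 3 and 0 <= j < 5.
The number of such monomials is 3 * 5 = 15

15


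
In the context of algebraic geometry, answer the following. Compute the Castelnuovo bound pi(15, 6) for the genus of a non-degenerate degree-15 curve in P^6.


Castelnuovo's bound: write d - 1 = m(r-1) + epsilon with 0 <= epsilon < r-1.
d - 1 = 15 - 1 = 14
r - 1 = 6 - 1 = 5
14 = 2*5 + 4, so m = 2, epsilon = 4
pi(d, r) = m(m-1)(r-1)/2 + m*epsilon
= 2*1*5/2 + 2*4
= 10/2 + 8
= 5 + 8 = 13

13


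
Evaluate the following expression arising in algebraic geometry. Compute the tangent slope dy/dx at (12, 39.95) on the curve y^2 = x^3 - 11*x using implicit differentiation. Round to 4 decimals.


Using implicit differentiation of y^2 = x^3 - 11*x:
2y * dy/dx = 3x^2 - 11
dy/dx = (3x^2 - 11)/(2y)
Numerator: 3*12^2 - 11 = 421
Denominator: 2*39.95 = 79.9
dy/dx = 421/79.9 = 5.2691

5.2691


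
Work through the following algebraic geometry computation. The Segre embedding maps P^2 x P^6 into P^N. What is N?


The Segre embedding maps P^m x P^n into P^N via
all products of coordinates from each factor.
N = (m+1)(n+1) - 1
N = (2+1)(6+1) - 1
N = 3*7 - 1
N = 21 - 1 = 20

20


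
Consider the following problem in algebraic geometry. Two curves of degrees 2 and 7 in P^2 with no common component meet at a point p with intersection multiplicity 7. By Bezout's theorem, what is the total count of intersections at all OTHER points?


By Bezout's theorem, the total intersection number is d1 * d2.
Total = 2 * 7 = 14
Intersection multiplicity at p = 7
Remaining intersections = 14 - 7 = 7

7


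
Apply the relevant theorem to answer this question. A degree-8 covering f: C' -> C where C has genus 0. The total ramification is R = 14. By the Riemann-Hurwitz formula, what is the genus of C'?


Riemann-Hurwitz formula: 2g' - 2 = d(2g - 2) + R
Given: d = 8, g = 0, R = 14
2g' - 2 = 8*(2*0 - 2) + 14
2g' - 2 = 8*(-2) + 14
2g' - 2 = -16 + 14 = -2
2g' = 0
g' = 0

0


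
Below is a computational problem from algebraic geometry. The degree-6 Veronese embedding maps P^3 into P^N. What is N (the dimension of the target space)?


The Veronese embedding v_d: P^n -> P^N maps each point to all
degree-d monomials in n+1 homogeneous coordinates.
N = C(n+d, d) - 1
N = C(3+6, 6) - 1
N = C(9, 6) - 1
C(9, 6) = 84
N = 84 - 1 = 83

83


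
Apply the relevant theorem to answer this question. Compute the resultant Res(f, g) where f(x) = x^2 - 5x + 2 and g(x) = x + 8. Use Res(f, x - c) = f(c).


For Res(f, x - c), we evaluate f at x = c.
f(-8) = (-8)^2 - 5*(-8) + 2
= 64 + 40 + 2
= 104 + 2 = 106
Res(f, g) = 106

106


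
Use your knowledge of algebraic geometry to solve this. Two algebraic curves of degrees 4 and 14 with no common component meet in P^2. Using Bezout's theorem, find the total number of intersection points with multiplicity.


Bezout's theorem states the intersection count equals the product of degrees.
Intersection count = 4 * 14 = 56

56


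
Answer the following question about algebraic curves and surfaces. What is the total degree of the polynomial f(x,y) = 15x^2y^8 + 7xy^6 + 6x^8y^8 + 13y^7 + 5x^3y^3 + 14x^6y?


Examine each term for its total degree (sum of exponents).
  Term '15x^2y^8' has total degree 2+8 = 10.
  Term '7xy^6' has total degree 1+6 = 7.
  Term '6x^8y^8' has total degree 8+8 = 16.
  Term '13y^7' has total degree 0+7 = 7.
  Term '5x^3y^3' has total degree 3+3 = 6.
  Term '14x^6y' has total degree 6+1 = 7.
The maximum total degree among all terms is 16.

16


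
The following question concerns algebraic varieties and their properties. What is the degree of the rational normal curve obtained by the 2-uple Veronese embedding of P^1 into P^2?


The rational normal curve in P^2 is the image of P^1 under the 2-uple Veronese.
A general hyperplane in P^2 pulls back to a degree-2 form on P^1, which has 2 zeros,
so the curve meets a general hyperplane in 2 points. Degree = 2.

2


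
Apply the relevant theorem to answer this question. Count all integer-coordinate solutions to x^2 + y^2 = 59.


Systematically check integer values of x where x^2 <= 59.
For each valid x, check if 59 - x^2 is a perfect square.
Total integer solutions found: 0

0


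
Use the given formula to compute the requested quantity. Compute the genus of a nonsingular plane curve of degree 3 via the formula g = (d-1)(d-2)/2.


Using the genus formula for smooth plane curves:
g = (d-1)(d-2)/2
g = (3-1)(3-2)/2
g = 2*1/2
g = 2/2 = 1

1


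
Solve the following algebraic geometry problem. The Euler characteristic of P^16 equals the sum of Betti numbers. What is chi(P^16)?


The complex projective space P^16 has one cell in each even real dimension 0, 2, ..., 32.
The cohomology groups are H^{2k}(P^16) = Z for k = 0,...,16, and 0 otherwise.
Euler characteristic = sum of Betti numbers = 1 per even-dimensional cohomology group.
chi(P^16) = 16 + 1 = 17

17


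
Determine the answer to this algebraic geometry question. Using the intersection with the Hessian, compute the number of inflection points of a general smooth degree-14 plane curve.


For a general smooth plane curve C of degree d, the inflection points are
the intersection of C with its Hessian curve, which has degree 3(d-2).
By Bezout, the total intersection number is d * 3(d-2) = 14 * 36 = 504.
For a general curve every flex is ordinary, so each contributes
multiplicity 1 to C·Hess(C), and the number of distinct inflection
points is 3d(d-2).
Inflection points = 3*14*(14-2) = 3*14*12 = 504

504


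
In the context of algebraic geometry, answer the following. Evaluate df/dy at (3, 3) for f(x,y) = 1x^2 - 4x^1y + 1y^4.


df/dy = (-4)*x^1 + 4*1*y^3
At (3,3): (-4)*3^1 + 4*1*3^3
= -12 + 108
= 96

96


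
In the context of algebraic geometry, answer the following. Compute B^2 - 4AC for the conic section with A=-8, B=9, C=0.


The discriminant of a conic Ax^2 + Bxy + Cy^2 + ... = 0 is B^2 - 4AC.
B^2 = 9^2 = 81
4AC = 4*(-8)*0 = 0
Discriminant = 81 + 0 = 81

81


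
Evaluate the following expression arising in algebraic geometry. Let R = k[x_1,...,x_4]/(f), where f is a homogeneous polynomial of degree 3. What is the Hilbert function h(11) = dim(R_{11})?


For R = k[x_1,...,x_n]/(f) with f homogeneous of degree e:
The Hilbert series is (1 - t^e)/(1 - t)^n.
So h(d) = C(d+n-1, n-1) - C(d-e+n-1, n-1) for d >= e.
With n=4, e=3, d=11:
C(11+4-1, 4-1) = C(14, 3) = 364
C(11-3+4-1, 4-1) = C(11, 3) = 165
h(11) = 364 - 165 = 199

199


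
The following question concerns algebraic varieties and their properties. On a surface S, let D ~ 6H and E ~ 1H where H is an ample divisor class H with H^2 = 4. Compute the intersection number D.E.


Using bilinearity of the intersection pairing on a surface S:
(aH).(bH) = ab * (H.H)
We have H^2 = 4.
D.E = (6H).(1H) = 6*1*4
= 6*4
= 24

24


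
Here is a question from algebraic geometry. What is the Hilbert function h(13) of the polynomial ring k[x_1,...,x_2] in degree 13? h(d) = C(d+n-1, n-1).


The Hilbert function for the polynomial ring in 2 variables is:
h(d) = C(d+n-1, n-1)
h(13) = C(13+2-1, 2-1) = C(14, 1)
= 14! / (1! * 13!)
= 14

14


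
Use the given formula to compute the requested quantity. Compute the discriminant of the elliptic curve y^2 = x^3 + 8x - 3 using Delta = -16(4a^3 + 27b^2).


Compute each component:
4a^3 = 4*8^3 = 4*512 = 2048
27b^2 = 27*(-3)^2 = 27*9 = 243
4a^3 + 27b^2 = 2048 + 243 = 2291
Delta = -16*2291 = -36656

-36656


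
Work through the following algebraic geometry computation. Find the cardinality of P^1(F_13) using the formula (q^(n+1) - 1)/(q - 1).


P^1(F_13) has (q^(n+1) - 1)/(q - 1) points.
= 13^1 + 13^0
= 13 + 1
= 14

14


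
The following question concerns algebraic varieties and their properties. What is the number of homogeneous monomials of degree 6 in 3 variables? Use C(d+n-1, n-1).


The number of degree-6 monomials in 3 variables is C(d+n-1, n-1).
= C(6+3-1, 3-1) = C(8, 2)
= 28

28


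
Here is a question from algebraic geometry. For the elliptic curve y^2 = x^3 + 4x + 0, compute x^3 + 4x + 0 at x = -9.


Compute x^3 + 4x + 0 at x = -9:
x^3 = (-9)^3 = -729
4*x = 4*(-9) = -36
Sum: -729 - 36 + 0 = -765

-765


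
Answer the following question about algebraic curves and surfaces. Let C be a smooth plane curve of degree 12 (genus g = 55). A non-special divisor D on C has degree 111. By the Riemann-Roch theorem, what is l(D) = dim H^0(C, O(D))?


First, compute the genus of a smooth plane curve of degree 12:
g = (d-1)(d-2)/2 = (12-1)(12-2)/2 = 55
For a non-special divisor D (i.e., h^1(D) = 0), Riemann-Roch gives:
l(D) = deg(D) - g + 1
Since deg(D) = 111 >= 2g - 1 = 109, D is non-special.
l(D) = 111 - 55 + 1 = 57

57


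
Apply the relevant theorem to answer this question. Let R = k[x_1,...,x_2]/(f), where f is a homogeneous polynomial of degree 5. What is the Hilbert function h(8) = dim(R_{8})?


For R = k[x_1,...,x_n]/(f) with f homogeneous of degree e:
The Hilbert series is (1 - t^e)/(1 - t)^n.
So h(d) = C(d+n-1, n-1) - C(d-e+n-1, n-1) for d >= e.
With n=2, e=5, d=8:
C(8+2-1, 2-1) = C(9, 1) = 9
C(8-5+2-1, 2-1) = C(4, 1) = 4
h(8) = 9 - 4 = 5

5


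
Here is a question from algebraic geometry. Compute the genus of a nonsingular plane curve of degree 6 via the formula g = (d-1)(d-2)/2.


Using the genus formula for smooth plane curves:
g = (d-1)(d-2)/2
g = (6-1)(6-2)/2
g = 5*4/2
g = 20/2 = 10

10


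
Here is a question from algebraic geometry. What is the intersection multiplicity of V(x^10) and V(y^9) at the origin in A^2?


The intersection multiplicity of V(x^a) and V(y^b) at the origin is:
I(O; V(x^10), V(y^9)) = dim_k(k[x,y]/(x^10, y^9))
A basis for k[x,y]/(x^10, y^9) is the set of monomials x^i * y^j
where 0 <= i < 10 and 0 <= j < 9.
The number of such monomials is 10 * 9 = 90

90


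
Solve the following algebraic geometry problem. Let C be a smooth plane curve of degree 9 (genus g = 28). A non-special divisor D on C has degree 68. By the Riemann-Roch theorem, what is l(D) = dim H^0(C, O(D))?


First, compute the genus of a smooth plane curve of degree 9:
g = (d-1)(d-2)/2 = (9-1)(9-2)/2 = 28
For a non-special divisor D (i.e., h^1(D) = 0), Riemann-Roch gives:
l(D) = deg(D) - g + 1
Since deg(D) = 68 >= 2g - 1 = 55, D is non-special.
l(D) = 68 - 28 + 1 = 41

41


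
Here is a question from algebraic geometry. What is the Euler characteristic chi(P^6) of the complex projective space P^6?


The complex projective space P^6 has one cell in each even real dimension 0, 2, ..., 12.
The cohomology groups are H^{2k}(P^6) = Z for k = 0,...,6, and 0 otherwise.
Euler characteristic = sum of Betti numbers = 1 per even-dimensional cohomology group.
chi(P^6) = 6 + 1 = 7

7


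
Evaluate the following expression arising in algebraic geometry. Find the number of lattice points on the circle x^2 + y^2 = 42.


Systematically check integer values of x where x^2 <= 42.
For each valid x, check if 42 - x^2 is a perfect square.
Total integer solutions found: 0

0


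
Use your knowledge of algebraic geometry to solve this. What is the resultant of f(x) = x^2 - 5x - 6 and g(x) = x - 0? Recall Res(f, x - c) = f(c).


For Res(f, x - c), we evaluate f at x = c.
f(0) = 0^2 - 5*0 - 6
= 0 + 0 - 6
= 0 - 6 = -6
Res(f, g) = -6

-6


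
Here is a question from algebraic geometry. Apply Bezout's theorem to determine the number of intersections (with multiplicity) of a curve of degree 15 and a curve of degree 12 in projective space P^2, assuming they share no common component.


Bezout's theorem states the intersection count equals the product of degrees.
Intersection count = 15 * 12 = 180

180


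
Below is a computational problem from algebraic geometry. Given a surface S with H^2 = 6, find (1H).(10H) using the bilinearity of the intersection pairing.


Using bilinearity of the intersection pairing on a surface S:
(aH).(bH) = ab * (H.H)
We have H^2 = 6.
D.E = (1H).(10H) = 1*10*6
= 10*6
= 60

60


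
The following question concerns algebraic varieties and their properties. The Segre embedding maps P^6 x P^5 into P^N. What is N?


The Segre embedding maps P^m x P^n into P^N via
all products of coordinates from each factor.
N = (m+1)(n+1) - 1
N = (6+1)(5+1) - 1
N = 7*6 - 1
N = 42 - 1 = 41

41


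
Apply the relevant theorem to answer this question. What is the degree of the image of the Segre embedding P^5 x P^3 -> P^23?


The degree of the Segre variety P^5 x P^3 is C(m+n, m).
= C(8, 5)
= 56

56


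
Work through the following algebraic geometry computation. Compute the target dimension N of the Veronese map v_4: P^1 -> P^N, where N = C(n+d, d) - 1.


The Veronese embedding v_d: P^n -> P^N maps each point to all
degree-d monomials in n+1 homogeneous coordinates.
N = C(n+d, d) - 1
N = C(1+4, 4) - 1
N = C(5, 4) - 1
C(5, 4) = 5
N = 5 - 1 = 4

4


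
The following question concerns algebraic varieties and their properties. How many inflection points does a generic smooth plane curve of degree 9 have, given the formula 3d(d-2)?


For a general smooth plane curve C of degree d, the inflection points are
the intersection of C with its Hessian curve, which has degree 3(d-2).
By Bezout, the total intersection number is d * 3(d-2) = 9 * 21 = 189.
For a general curve every flex is ordinary, so each contributes
multiplicity 1 to C·Hess(C), and the number of distinct inflection
points is 3d(d-2).
Inflection points = 3*9*(9-2) = 3*9*7 = 189

189


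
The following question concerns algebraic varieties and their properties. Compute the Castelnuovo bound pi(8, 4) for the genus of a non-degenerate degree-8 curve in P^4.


Castelnuovo's bound: write d - 1 = m(r-1) + epsilon with 0 <= epsilon < r-1.
d - 1 = 8 - 1 = 7
r - 1 = 4 - 1 = 3
7 = 2*3 + 1, so m = 2, epsilon = 1
pi(d, r) = m(m-1)(r-1)/2 + m*epsilon
= 2*1*3/2 + 2*1
= 6/2 + 2
= 3 + 2 = 5

5


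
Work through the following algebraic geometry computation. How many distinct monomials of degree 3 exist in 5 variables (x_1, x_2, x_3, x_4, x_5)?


The number of degree-3 monomials in 5 variables is C(d+n-1, n-1).
= C(3+5-1, 5-1) = C(7, 4)
= 35

35


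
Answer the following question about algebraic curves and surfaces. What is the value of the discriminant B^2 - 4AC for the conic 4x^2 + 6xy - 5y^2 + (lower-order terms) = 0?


The discriminant of a conic Ax^2 + Bxy + Cy^2 + ... = 0 is B^2 - 4AC.
B^2 = 6^2 = 36
4AC = 4*4*(-5) = -80
Discriminant = 36 + 80 = 116

116


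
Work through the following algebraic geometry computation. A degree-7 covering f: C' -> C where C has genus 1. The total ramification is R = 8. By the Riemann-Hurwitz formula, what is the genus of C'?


Riemann-Hurwitz formula: 2g' - 2 = d(2g - 2) + R
Given: d = 7, g = 1, R = 8
2g' - 2 = 7*(2*1 - 2) + 8
2g' - 2 = 7*0 + 8
2g' - 2 = 0 + 8 = 8
2g' = 10
g' = 5

5


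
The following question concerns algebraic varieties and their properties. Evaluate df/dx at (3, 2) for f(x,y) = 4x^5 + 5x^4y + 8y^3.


df/dx = 5*4*x^4 + 4*5*x^3*y
At (3,2): 5*4*3^4 + 4*5*3^3*2
= 1620 + 1080
= 2700

2700


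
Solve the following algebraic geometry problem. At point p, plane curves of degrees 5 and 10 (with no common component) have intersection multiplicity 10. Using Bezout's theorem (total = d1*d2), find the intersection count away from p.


By Bezout's theorem, the total intersection number is d1 * d2.
Total = 5 * 10 = 50
Intersection multiplicity at p = 10
Remaining intersections = 50 - 10 = 40

40


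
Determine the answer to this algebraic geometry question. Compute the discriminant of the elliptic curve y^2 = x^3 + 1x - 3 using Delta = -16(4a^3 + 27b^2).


Compute each component:
4a^3 = 4*1^3 = 4*1 = 4
27b^2 = 27*(-3)^2 = 27*9 = 243
4a^3 + 27b^2 = 4 + 243 = 247
Delta = -16*247 = -3952

-3952


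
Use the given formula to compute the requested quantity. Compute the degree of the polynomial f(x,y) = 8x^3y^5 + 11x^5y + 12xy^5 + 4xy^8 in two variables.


Examine each term for its total degree (sum of exponents).
  Term '8x^3y^5' has total degree 3+5 = 8.
  Term '11x^5y' has total degree 5+1 = 6.
  Term '12xy^5' has total degree 1+5 = 6.
  Term '4xy^8' has total degree 1+8 = 9.
The maximum total degree among all terms is 9.

9


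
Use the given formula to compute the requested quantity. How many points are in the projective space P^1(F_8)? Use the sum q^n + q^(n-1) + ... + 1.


P^1(F_8) has (q^(n+1) - 1)/(q - 1) points.
= 8^1 + 8^0
= 8 + 1
= 9

9


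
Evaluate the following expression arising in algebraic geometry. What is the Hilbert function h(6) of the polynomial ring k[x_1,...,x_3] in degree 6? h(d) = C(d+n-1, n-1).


The Hilbert function for the polynomial ring in 3 variables is:
h(d) = C(d+n-1, n-1)
h(6) = C(6+3-1, 3-1) = C(8, 2)
= 8! / (2! * 6!)
= 28

28


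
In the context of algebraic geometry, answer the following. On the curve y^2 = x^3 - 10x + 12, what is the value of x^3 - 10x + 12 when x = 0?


Compute x^3 - 10x + 12 at x = 0:
x^3 = 0^3 = 0
(-10)*x = (-10)*0 = 0
Sum: 0 + 0 + 12 = 12

12


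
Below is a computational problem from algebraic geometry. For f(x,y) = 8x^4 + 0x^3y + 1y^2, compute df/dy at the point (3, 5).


df/dy = 0*x^3 + 2*1*y^1
At (3,5): 0*3^3 + 2*1*5^1
= 0 + 10
= 10

10


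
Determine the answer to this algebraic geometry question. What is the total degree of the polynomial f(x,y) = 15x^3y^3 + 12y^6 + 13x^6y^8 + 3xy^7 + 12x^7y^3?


Examine each term for its total degree (sum of exponents).
  Term '15x^3y^3' has total degree 3+3 = 6.
  Term '12y^6' has total degree 0+6 = 6.
  Term '13x^6y^8' has total degree 6+8 = 14.
  Term '3xy^7' has total degree 1+7 = 8.
  Term '12x^7y^3' has total degree 7+3 = 10.
The maximum total degree among all terms is 14.

14


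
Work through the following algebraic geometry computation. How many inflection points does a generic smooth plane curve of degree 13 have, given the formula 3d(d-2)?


For a general smooth plane curve C of degree d, the inflection points are
the intersection of C with its Hessian curve, which has degree 3(d-2).
By Bezout, the total intersection number is d * 3(d-2) = 13 * 33 = 429.
For a general curve every flex is ordinary, so each contributes
multiplicity 1 to C·Hess(C), and the number of distinct inflection
points is 3d(d-2).
Inflection points = 3*13*(13-2) = 3*13*11 = 429

429


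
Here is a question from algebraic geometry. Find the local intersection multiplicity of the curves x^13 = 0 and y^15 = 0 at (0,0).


The intersection multiplicity of V(x^a) and V(y^b) at the origin is:
I(O; V(x^13), V(y^15)) = dim_k(k[x,y]/(x^13, y^15))
A basis for k[x,y]/(x^13, y^15) is the set of monomials x^i * y^j
where 0 <= i < 13 and 0 <= j < 15.
The number of such monomials is 13 * 15 = 195

195


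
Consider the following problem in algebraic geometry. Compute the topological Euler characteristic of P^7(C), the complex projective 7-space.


The complex projective space P^7 has one cell in each even real dimension 0, 2, ..., 14.
The cohomology groups are H^{2k}(P^7) = Z for k = 0,...,7, and 0 otherwise.
Euler characteristic = sum of Betti numbers = 1 per even-dimensional cohomology group.
chi(P^7) = 7 + 1 = 8

8


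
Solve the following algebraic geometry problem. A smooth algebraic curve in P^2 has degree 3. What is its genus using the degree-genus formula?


Using the genus formula for smooth plane curves:
g = (d-1)(d-2)/2
g = (3-1)(3-2)/2
g = 2*1/2
g = 2/2 = 1

1


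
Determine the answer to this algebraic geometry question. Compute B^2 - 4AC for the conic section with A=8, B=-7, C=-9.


The discriminant of a conic Ax^2 + Bxy + Cy^2 + ... = 0 is B^2 - 4AC.
B^2 = (-7)^2 = 49
4AC = 4*8*(-9) = -288
Discriminant = 49 + 288 = 337

337


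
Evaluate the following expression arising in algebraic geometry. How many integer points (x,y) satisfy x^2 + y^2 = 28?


Systematically check integer values of x where x^2 <= 28.
For each valid x, check if 28 - x^2 is a perfect square.
Total integer solutions found: 0

0


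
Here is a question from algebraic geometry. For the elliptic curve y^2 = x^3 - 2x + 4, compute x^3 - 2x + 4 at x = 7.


Compute x^3 - 2x + 4 at x = 7:
x^3 = 7^3 = 343
(-2)*x = (-2)*7 = -14
Sum: 343 - 14 + 4 = 333

333


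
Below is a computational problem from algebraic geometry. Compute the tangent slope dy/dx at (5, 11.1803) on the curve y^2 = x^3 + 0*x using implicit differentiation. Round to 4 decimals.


Using implicit differentiation of y^2 = x^3 + 0*x:
2y * dy/dx = 3x^2 + 0
dy/dx = (3x^2 + 0)/(2y)
Numerator: 3*5^2 + 0 = 75
Denominator: 2*11.1803 = 22.3606
dy/dx = 75/22.3606 = 3.3541

3.3541


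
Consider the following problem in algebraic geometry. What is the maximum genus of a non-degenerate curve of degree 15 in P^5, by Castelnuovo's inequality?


Castelnuovo's bound: write d - 1 = m(r-1) + epsilon with 0 <= epsilon < r-1.
d - 1 = 15 - 1 = 14
r - 1 = 5 - 1 = 4
14 = 3*4 + 2, so m = 3, epsilon = 2
pi(d, r) = m(m-1)(r-1)/2 + m*epsilon
= 3*2*4/2 + 3*2
= 24/2 + 6
= 12 + 6 = 18

18


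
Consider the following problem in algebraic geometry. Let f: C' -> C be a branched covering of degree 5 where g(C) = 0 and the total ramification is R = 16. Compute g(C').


Riemann-Hurwitz formula: 2g' - 2 = d(2g - 2) + R
Given: d = 5, g = 0, R = 16
2g' - 2 = 5*(2*0 - 2) + 16
2g' - 2 = 5*(-2) + 16
2g' - 2 = -10 + 16 = 6
2g' = 8
g' = 4

4


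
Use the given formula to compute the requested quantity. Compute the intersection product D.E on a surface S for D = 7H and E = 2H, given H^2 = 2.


Using bilinearity of the intersection pairing on a surface S:
(aH).(bH) = ab * (H.H)
We have H^2 = 2.
D.E = (7H).(2H) = 7*2*2
= 14*2
= 28

28


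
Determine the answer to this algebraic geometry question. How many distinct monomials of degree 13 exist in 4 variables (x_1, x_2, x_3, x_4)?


The number of degree-13 monomials in 4 variables is C(d+n-1, n-1).
= C(13+4-1, 4-1) = C(16, 3)
= 560

560


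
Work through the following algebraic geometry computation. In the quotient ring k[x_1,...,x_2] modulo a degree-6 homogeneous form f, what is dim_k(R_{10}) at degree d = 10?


For R = k[x_1,...,x_n]/(f) with f homogeneous of degree e:
The Hilbert series is (1 - t^e)/(1 - t)^n.
So h(d) = C(d+n-1, n-1) - C(d-e+n-1, n-1) for d >= e.
With n=2, e=6, d=10:
C(10+2-1, 2-1) = C(11, 1) = 11
C(10-6+2-1, 2-1) = C(5, 1) = 5
h(10) = 11 - 5 = 6

6


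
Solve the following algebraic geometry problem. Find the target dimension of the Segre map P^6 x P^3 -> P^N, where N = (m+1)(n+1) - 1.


The Segre embedding maps P^m x P^n into P^N via
all products of coordinates from each factor.
N = (m+1)(n+1) - 1
N = (6+1)(3+1) - 1
N = 7*4 - 1
N = 28 - 1 = 27

27


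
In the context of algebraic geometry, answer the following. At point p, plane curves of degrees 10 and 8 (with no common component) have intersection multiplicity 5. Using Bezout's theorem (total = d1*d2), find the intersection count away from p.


By Bezout's theorem, the total intersection number is d1 * d2.
Total = 10 * 8 = 80
Intersection multiplicity at p = 5
Remaining intersections = 80 - 5 = 75

75


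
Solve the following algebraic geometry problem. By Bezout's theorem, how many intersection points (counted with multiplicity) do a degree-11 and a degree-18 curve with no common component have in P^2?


Bezout's theorem states the intersection count equals the product of degrees.
Intersection count = 11 * 18 = 198

198


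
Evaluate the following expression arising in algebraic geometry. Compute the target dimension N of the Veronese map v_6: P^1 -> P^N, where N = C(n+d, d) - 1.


The Veronese embedding v_d: P^n -> P^N maps each point to all
degree-d monomials in n+1 homogeneous coordinates.
N = C(n+d, d) - 1
N = C(1+6, 6) - 1
N = C(7, 6) - 1
C(7, 6) = 7
N = 7 - 1 = 6

6


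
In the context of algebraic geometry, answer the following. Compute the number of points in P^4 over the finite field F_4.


P^4(F_4) has (q^(n+1) - 1)/(q - 1) points.
= 4^4 + 4^3 + 4^2 + 4^1 + 4^0
= 256 + 64 + 16 + 4 + 1
= 341

341


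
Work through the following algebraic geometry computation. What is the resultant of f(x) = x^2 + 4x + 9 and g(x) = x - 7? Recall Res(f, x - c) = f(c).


For Res(f, x - c), we evaluate f at x = c.
f(7) = 7^2 + 4*7 + 9
= 49 + 28 + 9
= 77 + 9 = 86
Res(f, g) = 86

86


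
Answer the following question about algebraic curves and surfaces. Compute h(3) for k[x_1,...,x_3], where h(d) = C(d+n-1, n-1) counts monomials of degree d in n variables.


The Hilbert function for the polynomial ring in 3 variables is:
h(d) = C(d+n-1, n-1)
h(3) = C(3+3-1, 3-1) = C(5, 2)
= 5! / (2! * 3!)
= 10

10


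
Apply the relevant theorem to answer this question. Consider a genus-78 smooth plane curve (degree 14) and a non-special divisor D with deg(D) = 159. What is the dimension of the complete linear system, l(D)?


First, compute the genus of a smooth plane curve of degree 14:
g = (d-1)(d-2)/2 = (14-1)(14-2)/2 = 78
For a non-special divisor D (i.e., h^1(D) = 0), Riemann-Roch gives:
l(D) = deg(D) - g + 1
Since deg(D) = 159 >= 2g - 1 = 155, D is non-special.
l(D) = 159 - 78 + 1 = 82

82


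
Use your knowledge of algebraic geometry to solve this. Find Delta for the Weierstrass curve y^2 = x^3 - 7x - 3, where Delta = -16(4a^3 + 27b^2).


Compute each component:
4a^3 = 4*(-7)^3 = 4*(-343) = -1372
27b^2 = 27*(-3)^2 = 27*9 = 243
4a^3 + 27b^2 = -1372 + 243 = -1129
Delta = -16*(-1129) = 18064

18064


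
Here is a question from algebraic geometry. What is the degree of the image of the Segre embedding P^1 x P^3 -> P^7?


The degree of the Segre variety P^1 x P^3 is C(m+n, m).
= C(4, 1)
= 4

4


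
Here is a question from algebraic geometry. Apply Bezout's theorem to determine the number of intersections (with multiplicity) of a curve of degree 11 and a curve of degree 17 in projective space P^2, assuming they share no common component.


Bezout's theorem states the intersection count equals the product of degrees.
Intersection count = 11 * 17 = 187

187


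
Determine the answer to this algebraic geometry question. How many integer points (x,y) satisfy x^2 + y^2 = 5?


Systematically check integer values of x where x^2 <= 5.
For each valid x, check if 5 - x^2 is a perfect square.
x=1: 5 - 1 = 4, sqrt = 2 (valid)
x=2: 5 - 4 = 1, sqrt = 1 (valid)
Total integer solutions found: 8

8


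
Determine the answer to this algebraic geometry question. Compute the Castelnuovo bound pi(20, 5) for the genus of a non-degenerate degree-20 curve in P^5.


Castelnuovo's bound: write d - 1 = m(r-1) + epsilon with 0 <= epsilon < r-1.
d - 1 = 20 - 1 = 19
r - 1 = 5 - 1 = 4
19 = 4*4 + 3, so m = 4, epsilon = 3
pi(d, r) = m(m-1)(r-1)/2 + m*epsilon
= 4*3*4/2 + 4*3
= 48/2 + 12
= 24 + 12 = 36

36


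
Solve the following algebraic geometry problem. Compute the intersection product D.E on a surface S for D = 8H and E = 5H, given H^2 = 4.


Using bilinearity of the intersection pairing on a surface S:
(aH).(bH) = ab * (H.H)
We have H^2 = 4.
D.E = (8H).(5H) = 8*5*4
= 40*4
= 160

160


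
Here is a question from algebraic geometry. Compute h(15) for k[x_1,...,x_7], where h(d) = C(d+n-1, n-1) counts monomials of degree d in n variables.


The Hilbert function for the polynomial ring in 7 variables is:
h(d) = C(d+n-1, n-1)
h(15) = C(15+7-1, 7-1) = C(21, 6)
= 21! / (6! * 15!)
= 54264

54264


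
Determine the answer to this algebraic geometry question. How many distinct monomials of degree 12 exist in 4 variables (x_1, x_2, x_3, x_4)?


The number of degree-12 monomials in 4 variables is C(d+n-1, n-1).
= C(12+4-1, 4-1) = C(15, 3)
= 455

455
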